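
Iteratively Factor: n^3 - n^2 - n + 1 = (n - 1)*(n^2 - 1) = (n - 1)*(n + 1)*(n - 1)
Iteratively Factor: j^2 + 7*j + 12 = (j + 3)*(j + 4)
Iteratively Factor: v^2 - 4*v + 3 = (v - 3)*(v - 1)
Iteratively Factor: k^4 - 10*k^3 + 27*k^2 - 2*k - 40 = (k + 1)*(k^3 - 11*k^2 + 38*k - 40) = (k - 2)*(k + 1)*(k^2 - 9*k + 20) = (k - 4)*(k - 2)*(k + 1)*(k - 5)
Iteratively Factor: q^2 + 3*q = (q)*(q + 3)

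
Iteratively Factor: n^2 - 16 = (n + 4)*(n - 4)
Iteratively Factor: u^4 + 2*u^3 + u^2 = (u + 1)*(u^3 + u^2) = u*(u + 1)*(u^2 + u) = u^2*(u + 1)*(u + 1)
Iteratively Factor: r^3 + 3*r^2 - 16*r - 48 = (r + 4)*(r^2 - r - 12) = (r + 3)*(r + 4)*(r - 4)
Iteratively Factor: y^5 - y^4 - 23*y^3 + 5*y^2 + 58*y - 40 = (y + 4)*(y^4 - 5*y^3 - 3*y^2 + 17*y - 10) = (y + 2)*(y + 4)*(y^3 - 7*y^2 + 11*y - 5) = (y - 1)*(y + 2)*(y + 4)*(y^2 - 6*y + 5) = (y - 1)^2*(y + 2)*(y + 4)*(y - 5)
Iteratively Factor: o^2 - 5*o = (o - 5)*(o)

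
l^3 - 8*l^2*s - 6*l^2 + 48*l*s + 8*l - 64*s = (l - 4)*(l - 2)*(l - 8*s)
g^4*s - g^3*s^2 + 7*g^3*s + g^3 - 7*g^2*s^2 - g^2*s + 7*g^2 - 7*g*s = g*(g + 7)*(g - s)*(g*s + 1)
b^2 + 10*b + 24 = (b + 4)*(b + 6)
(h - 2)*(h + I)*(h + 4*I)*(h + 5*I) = h^4 - 2*h^3 + 10*I*h^3 - 29*h^2 - 20*I*h^2 + 58*h - 20*I*h + 40*I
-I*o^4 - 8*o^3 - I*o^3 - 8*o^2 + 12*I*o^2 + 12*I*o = o*(o - 6*I)*(o - 2*I)*(-I*o - I)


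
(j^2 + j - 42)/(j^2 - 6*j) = (j + 7)/j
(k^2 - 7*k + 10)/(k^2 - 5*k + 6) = (k - 5)/(k - 3)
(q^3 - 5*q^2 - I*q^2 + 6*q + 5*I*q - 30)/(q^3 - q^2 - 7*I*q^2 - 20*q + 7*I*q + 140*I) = (q^2 - I*q + 6)/(q^2 + q*(4 - 7*I) - 28*I)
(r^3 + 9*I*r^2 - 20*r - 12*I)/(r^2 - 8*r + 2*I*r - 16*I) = (r^2 + 7*I*r - 6)/(r - 8)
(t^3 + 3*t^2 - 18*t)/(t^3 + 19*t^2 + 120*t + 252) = t*(t - 3)/(t^2 + 13*t + 42)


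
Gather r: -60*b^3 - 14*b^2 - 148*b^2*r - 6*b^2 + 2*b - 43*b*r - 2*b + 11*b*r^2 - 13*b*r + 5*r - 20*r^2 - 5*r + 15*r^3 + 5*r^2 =-60*b^3 - 20*b^2 + 15*r^3 + r^2*(11*b - 15) + r*(-148*b^2 - 56*b)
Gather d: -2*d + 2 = 2 - 2*d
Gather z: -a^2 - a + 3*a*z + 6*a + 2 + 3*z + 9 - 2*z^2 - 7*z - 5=-a^2 + 5*a - 2*z^2 + z*(3*a - 4) + 6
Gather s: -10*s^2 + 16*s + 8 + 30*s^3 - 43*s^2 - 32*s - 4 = 30*s^3 - 53*s^2 - 16*s + 4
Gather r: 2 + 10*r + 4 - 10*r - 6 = 0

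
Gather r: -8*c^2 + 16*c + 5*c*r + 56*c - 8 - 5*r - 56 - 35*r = -8*c^2 + 72*c + r*(5*c - 40) - 64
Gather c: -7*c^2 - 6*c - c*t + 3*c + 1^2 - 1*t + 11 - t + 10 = -7*c^2 + c*(-t - 3) - 2*t + 22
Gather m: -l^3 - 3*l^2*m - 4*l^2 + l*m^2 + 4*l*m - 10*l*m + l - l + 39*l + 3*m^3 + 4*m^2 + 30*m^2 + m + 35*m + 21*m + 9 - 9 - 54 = -l^3 - 4*l^2 + 39*l + 3*m^3 + m^2*(l + 34) + m*(-3*l^2 - 6*l + 57) - 54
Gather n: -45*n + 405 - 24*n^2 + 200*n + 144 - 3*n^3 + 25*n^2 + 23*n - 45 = -3*n^3 + n^2 + 178*n + 504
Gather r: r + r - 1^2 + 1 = 2*r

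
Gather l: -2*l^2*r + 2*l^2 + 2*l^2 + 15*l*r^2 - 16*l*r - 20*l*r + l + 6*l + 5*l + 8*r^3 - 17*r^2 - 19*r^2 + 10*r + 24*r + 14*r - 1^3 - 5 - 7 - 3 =l^2*(4 - 2*r) + l*(15*r^2 - 36*r + 12) + 8*r^3 - 36*r^2 + 48*r - 16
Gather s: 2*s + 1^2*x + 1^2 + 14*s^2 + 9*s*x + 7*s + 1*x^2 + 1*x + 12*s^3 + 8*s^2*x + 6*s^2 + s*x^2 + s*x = 12*s^3 + s^2*(8*x + 20) + s*(x^2 + 10*x + 9) + x^2 + 2*x + 1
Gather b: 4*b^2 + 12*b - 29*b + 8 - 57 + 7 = 4*b^2 - 17*b - 42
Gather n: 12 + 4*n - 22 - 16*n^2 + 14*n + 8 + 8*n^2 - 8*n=-8*n^2 + 10*n - 2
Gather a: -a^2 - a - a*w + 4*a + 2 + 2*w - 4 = -a^2 + a*(3 - w) + 2*w - 2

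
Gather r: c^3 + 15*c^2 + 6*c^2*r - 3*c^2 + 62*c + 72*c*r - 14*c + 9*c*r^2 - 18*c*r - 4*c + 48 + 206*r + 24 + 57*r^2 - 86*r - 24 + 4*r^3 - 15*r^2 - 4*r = c^3 + 12*c^2 + 44*c + 4*r^3 + r^2*(9*c + 42) + r*(6*c^2 + 54*c + 116) + 48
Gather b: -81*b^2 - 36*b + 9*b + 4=-81*b^2 - 27*b + 4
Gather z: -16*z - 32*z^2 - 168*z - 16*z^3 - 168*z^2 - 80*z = -16*z^3 - 200*z^2 - 264*z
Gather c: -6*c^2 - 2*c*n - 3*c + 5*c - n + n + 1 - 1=-6*c^2 + c*(2 - 2*n)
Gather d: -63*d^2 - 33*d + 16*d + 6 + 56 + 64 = -63*d^2 - 17*d + 126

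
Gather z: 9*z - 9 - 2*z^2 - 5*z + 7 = -2*z^2 + 4*z - 2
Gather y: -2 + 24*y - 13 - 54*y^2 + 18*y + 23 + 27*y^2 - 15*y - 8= -27*y^2 + 27*y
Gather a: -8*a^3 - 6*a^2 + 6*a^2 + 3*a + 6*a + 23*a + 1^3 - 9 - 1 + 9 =-8*a^3 + 32*a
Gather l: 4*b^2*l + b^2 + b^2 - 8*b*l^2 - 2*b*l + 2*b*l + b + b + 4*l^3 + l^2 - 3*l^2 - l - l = 2*b^2 + 2*b + 4*l^3 + l^2*(-8*b - 2) + l*(4*b^2 - 2)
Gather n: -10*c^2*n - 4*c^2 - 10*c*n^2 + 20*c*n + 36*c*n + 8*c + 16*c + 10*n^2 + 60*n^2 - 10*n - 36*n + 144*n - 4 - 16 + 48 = -4*c^2 + 24*c + n^2*(70 - 10*c) + n*(-10*c^2 + 56*c + 98) + 28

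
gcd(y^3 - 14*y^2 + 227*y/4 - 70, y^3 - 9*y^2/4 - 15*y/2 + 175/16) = y - 7/2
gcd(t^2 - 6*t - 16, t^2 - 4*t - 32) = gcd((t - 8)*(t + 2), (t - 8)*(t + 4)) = t - 8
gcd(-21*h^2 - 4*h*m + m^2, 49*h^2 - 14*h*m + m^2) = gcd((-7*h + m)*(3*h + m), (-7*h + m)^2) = 7*h - m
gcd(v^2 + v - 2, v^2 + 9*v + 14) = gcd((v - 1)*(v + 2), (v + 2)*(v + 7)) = v + 2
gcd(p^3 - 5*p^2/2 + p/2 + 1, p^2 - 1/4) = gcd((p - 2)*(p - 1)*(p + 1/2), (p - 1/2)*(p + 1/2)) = p + 1/2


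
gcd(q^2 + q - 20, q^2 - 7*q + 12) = q - 4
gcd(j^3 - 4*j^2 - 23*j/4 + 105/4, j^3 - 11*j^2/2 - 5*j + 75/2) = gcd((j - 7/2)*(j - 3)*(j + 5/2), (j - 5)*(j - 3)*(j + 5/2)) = j^2 - j/2 - 15/2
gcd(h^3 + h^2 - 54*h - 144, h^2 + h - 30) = h + 6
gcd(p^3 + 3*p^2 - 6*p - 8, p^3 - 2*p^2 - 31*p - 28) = p^2 + 5*p + 4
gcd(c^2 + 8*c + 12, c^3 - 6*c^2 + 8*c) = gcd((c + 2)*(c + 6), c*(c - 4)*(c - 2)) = 1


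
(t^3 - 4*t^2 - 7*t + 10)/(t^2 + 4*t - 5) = (t^2 - 3*t - 10)/(t + 5)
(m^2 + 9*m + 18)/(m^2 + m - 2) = (m^2 + 9*m + 18)/(m^2 + m - 2)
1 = 1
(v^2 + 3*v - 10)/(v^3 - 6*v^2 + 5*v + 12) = (v^2 + 3*v - 10)/(v^3 - 6*v^2 + 5*v + 12)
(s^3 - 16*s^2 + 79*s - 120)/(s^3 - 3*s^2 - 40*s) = (s^2 - 8*s + 15)/(s*(s + 5))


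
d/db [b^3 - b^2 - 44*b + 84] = 3*b^2 - 2*b - 44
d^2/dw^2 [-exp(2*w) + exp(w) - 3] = (1 - 4*exp(w))*exp(w)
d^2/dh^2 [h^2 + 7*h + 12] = 2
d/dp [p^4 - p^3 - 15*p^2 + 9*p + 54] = 4*p^3 - 3*p^2 - 30*p + 9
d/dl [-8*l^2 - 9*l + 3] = -16*l - 9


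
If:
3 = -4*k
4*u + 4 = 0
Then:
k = -3/4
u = -1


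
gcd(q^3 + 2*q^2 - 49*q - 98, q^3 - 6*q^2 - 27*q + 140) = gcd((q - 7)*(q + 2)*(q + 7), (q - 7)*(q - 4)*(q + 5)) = q - 7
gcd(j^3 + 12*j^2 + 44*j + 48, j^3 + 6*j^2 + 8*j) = j^2 + 6*j + 8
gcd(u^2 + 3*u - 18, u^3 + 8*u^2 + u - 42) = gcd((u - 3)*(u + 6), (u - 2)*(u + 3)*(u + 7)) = 1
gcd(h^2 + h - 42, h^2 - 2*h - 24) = h - 6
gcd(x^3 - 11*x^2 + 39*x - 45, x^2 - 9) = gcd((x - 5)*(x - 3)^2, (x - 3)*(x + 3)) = x - 3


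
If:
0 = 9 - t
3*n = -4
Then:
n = -4/3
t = 9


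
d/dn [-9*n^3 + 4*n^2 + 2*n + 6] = -27*n^2 + 8*n + 2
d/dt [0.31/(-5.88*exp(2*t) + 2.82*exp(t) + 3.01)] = (3.6456*exp(t) - 0.8742)*exp(t)/(-5.88*exp(2*t) + 2.82*exp(t) + 3.01)^2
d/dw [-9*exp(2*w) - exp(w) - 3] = (-18*exp(w) - 1)*exp(w)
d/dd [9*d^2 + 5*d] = 18*d + 5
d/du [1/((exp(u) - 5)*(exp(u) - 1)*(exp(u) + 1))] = -((exp(u) - 5)*(exp(u) - 1) + (exp(u) - 5)*(exp(u) + 1) + (exp(u) - 1)*(exp(u) + 1))/(4*(exp(u) - 5)^2*(exp(u) - 1)^2*cosh(u/2)^2)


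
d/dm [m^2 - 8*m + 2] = 2*m - 8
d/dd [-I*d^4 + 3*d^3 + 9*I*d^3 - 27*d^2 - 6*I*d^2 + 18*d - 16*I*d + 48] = -4*I*d^3 + d^2*(9 + 27*I) + d*(-54 - 12*I) + 18 - 16*I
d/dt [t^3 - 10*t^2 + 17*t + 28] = 3*t^2 - 20*t + 17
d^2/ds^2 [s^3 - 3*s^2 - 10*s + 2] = 6*s - 6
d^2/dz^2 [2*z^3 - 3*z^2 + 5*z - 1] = 12*z - 6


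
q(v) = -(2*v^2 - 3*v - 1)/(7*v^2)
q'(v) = -(4*v - 3)/(7*v^2) + 2*(2*v^2 - 3*v - 1)/(7*v^3) = (-3*v - 2)/(7*v^3)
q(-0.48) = -0.56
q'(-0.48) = 0.72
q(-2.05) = -0.46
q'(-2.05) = -0.07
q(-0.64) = -0.61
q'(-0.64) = 0.04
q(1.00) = 0.29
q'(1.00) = -0.71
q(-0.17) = 2.14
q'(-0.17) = 43.33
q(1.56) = 0.05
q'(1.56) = -0.25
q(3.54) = -0.15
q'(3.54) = -0.04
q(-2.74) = -0.42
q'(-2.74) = -0.04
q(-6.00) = -0.35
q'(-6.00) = -0.01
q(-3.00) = -0.41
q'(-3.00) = -0.04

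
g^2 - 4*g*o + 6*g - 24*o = (g + 6)*(g - 4*o)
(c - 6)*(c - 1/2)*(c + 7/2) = c^3 - 3*c^2 - 79*c/4 + 21/2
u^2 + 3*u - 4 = (u - 1)*(u + 4)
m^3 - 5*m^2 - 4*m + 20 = (m - 5)*(m - 2)*(m + 2)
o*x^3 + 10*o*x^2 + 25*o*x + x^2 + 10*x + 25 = (x + 5)^2*(o*x + 1)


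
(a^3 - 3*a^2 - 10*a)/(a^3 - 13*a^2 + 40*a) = (a + 2)/(a - 8)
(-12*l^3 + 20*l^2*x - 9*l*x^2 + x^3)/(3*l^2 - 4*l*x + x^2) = (12*l^2 - 8*l*x + x^2)/(-3*l + x)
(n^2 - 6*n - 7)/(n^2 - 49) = (n + 1)/(n + 7)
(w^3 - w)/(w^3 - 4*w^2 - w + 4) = w/(w - 4)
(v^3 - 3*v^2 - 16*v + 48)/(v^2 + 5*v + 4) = (v^2 - 7*v + 12)/(v + 1)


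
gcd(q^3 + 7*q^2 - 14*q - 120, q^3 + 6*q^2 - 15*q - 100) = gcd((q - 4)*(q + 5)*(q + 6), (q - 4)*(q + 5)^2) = q^2 + q - 20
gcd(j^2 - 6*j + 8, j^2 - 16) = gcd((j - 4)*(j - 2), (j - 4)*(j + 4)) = j - 4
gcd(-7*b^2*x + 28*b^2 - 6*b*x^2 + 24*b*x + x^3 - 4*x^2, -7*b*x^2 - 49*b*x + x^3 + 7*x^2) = -7*b + x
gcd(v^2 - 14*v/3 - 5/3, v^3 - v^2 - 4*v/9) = v + 1/3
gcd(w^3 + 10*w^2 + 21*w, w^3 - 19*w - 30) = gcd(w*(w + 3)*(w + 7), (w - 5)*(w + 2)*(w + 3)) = w + 3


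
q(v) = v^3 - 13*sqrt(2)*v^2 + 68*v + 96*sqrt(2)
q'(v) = 3*v^2 - 26*sqrt(2)*v + 68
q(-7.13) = -1646.17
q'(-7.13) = 482.68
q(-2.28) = -126.70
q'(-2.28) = 167.43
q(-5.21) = -858.97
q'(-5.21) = 341.00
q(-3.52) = -375.00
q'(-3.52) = 234.60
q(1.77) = 204.07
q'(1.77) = 12.32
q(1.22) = 193.18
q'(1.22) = 27.61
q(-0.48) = 98.78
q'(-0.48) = 86.34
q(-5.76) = -1056.98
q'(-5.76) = 379.33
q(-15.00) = -8395.81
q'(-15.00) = 1294.54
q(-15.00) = -8395.81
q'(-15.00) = 1294.54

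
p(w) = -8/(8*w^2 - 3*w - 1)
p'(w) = -8*(3 - 16*w)/(8*w^2 - 3*w - 1)^2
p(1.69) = -0.48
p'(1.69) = 0.68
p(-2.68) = -0.12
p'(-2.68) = -0.09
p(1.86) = -0.38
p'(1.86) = 0.48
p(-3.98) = -0.06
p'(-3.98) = -0.03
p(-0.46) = -3.86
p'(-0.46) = -19.29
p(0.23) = 6.32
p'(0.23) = 3.39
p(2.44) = -0.20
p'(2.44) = 0.19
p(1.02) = -1.88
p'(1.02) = 5.86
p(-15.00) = 0.00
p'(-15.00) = 0.00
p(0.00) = 8.00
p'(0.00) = -24.00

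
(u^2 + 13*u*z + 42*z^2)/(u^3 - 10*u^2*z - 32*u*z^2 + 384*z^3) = (u + 7*z)/(u^2 - 16*u*z + 64*z^2)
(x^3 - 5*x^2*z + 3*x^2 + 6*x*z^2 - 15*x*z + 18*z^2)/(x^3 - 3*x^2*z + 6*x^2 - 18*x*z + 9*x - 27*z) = (x - 2*z)/(x + 3)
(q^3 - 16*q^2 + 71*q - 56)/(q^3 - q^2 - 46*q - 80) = (q^2 - 8*q + 7)/(q^2 + 7*q + 10)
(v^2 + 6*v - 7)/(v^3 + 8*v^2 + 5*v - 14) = 1/(v + 2)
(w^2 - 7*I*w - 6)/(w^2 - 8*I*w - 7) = (w - 6*I)/(w - 7*I)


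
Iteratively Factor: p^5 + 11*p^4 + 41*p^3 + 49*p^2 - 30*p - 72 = (p - 1)*(p^4 + 12*p^3 + 53*p^2 + 102*p + 72) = (p - 1)*(p + 4)*(p^3 + 8*p^2 + 21*p + 18) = (p - 1)*(p + 3)*(p + 4)*(p^2 + 5*p + 6) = (p - 1)*(p + 2)*(p + 3)*(p + 4)*(p + 3)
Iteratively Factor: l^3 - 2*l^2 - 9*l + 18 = (l + 3)*(l^2 - 5*l + 6) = (l - 2)*(l + 3)*(l - 3)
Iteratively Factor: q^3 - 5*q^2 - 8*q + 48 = (q - 4)*(q^2 - q - 12) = (q - 4)^2*(q + 3)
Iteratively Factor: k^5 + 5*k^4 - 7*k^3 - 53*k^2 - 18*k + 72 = (k + 3)*(k^4 + 2*k^3 - 13*k^2 - 14*k + 24) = (k + 2)*(k + 3)*(k^3 - 13*k + 12) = (k - 3)*(k + 2)*(k + 3)*(k^2 + 3*k - 4) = (k - 3)*(k + 2)*(k + 3)*(k + 4)*(k - 1)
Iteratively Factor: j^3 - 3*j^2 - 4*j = (j + 1)*(j^2 - 4*j) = j*(j + 1)*(j - 4)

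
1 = 1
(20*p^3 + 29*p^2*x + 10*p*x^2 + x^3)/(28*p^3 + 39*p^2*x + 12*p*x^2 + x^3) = (5*p + x)/(7*p + x)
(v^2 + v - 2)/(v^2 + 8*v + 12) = (v - 1)/(v + 6)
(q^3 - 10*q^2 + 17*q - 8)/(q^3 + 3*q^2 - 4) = (q^2 - 9*q + 8)/(q^2 + 4*q + 4)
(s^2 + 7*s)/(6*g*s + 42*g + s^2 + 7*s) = s/(6*g + s)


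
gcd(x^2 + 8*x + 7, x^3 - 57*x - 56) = x^2 + 8*x + 7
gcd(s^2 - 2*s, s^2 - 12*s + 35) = 1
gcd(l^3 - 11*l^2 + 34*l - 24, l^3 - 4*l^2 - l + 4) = l^2 - 5*l + 4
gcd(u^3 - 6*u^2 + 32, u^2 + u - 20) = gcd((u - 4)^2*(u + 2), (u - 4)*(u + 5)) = u - 4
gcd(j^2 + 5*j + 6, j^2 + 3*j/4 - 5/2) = j + 2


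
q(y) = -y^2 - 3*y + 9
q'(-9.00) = 15.00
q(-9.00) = -45.00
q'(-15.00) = 27.00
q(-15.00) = -171.00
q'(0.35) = -3.70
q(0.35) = 7.83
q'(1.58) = -6.16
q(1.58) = 1.76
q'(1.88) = -6.76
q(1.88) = -0.17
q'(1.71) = -6.42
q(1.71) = 0.95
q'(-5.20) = 7.40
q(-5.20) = -2.44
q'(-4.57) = 6.14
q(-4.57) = 1.83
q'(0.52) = -4.04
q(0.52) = 7.17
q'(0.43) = -3.86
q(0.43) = 7.53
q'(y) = -2*y - 3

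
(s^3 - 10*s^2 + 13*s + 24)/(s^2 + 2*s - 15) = (s^2 - 7*s - 8)/(s + 5)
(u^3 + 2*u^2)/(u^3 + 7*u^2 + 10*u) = u/(u + 5)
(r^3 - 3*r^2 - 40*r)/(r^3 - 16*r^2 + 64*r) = (r + 5)/(r - 8)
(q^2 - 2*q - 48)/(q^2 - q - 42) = (q - 8)/(q - 7)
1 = 1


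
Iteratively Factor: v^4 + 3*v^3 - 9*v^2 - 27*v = (v + 3)*(v^3 - 9*v) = v*(v + 3)*(v^2 - 9) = v*(v - 3)*(v + 3)*(v + 3)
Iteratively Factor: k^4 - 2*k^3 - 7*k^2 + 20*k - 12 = (k - 2)*(k^3 - 7*k + 6) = (k - 2)^2*(k^2 + 2*k - 3) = (k - 2)^2*(k + 3)*(k - 1)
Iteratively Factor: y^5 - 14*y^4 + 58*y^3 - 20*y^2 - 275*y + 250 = (y + 2)*(y^4 - 16*y^3 + 90*y^2 - 200*y + 125) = (y - 5)*(y + 2)*(y^3 - 11*y^2 + 35*y - 25) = (y - 5)*(y - 1)*(y + 2)*(y^2 - 10*y + 25) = (y - 5)^2*(y - 1)*(y + 2)*(y - 5)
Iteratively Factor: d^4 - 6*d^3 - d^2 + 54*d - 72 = (d - 2)*(d^3 - 4*d^2 - 9*d + 36) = (d - 2)*(d + 3)*(d^2 - 7*d + 12) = (d - 4)*(d - 2)*(d + 3)*(d - 3)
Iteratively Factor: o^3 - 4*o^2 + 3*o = (o)*(o^2 - 4*o + 3) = o*(o - 1)*(o - 3)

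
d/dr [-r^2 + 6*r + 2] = 6 - 2*r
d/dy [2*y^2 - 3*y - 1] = 4*y - 3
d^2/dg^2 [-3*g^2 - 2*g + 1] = -6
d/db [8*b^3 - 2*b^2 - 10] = 4*b*(6*b - 1)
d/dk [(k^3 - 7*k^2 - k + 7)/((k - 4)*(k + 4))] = (k^4 - 47*k^2 + 210*k + 16)/(k^4 - 32*k^2 + 256)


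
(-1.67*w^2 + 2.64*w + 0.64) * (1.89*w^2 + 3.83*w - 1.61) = -3.1563*w^4 - 1.4065*w^3 + 14.0095*w^2 - 1.7992*w - 1.0304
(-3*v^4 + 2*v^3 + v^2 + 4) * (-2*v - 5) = 6*v^5 + 11*v^4 - 12*v^3 - 5*v^2 - 8*v - 20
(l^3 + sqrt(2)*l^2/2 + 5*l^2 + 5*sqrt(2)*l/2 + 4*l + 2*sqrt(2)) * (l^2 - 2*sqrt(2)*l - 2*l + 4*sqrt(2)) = l^5 - 3*sqrt(2)*l^4/2 + 3*l^4 - 8*l^3 - 9*sqrt(2)*l^3/2 - 14*l^2 + 9*sqrt(2)*l^2 + 12*l + 12*sqrt(2)*l + 16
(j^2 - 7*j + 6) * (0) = 0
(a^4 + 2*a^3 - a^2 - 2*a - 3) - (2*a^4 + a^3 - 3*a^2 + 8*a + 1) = -a^4 + a^3 + 2*a^2 - 10*a - 4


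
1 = 1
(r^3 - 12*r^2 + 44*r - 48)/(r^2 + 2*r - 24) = (r^2 - 8*r + 12)/(r + 6)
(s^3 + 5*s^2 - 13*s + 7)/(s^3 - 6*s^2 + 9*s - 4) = (s + 7)/(s - 4)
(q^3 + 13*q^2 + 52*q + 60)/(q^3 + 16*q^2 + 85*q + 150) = (q + 2)/(q + 5)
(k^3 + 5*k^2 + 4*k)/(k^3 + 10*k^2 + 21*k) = (k^2 + 5*k + 4)/(k^2 + 10*k + 21)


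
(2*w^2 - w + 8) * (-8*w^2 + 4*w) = -16*w^4 + 16*w^3 - 68*w^2 + 32*w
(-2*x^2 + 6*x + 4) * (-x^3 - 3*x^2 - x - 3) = 2*x^5 - 20*x^3 - 12*x^2 - 22*x - 12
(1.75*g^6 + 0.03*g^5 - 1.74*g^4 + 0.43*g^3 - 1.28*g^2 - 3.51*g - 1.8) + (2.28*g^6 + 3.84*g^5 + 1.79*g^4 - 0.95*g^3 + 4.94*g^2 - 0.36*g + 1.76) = 4.03*g^6 + 3.87*g^5 + 0.05*g^4 - 0.52*g^3 + 3.66*g^2 - 3.87*g - 0.04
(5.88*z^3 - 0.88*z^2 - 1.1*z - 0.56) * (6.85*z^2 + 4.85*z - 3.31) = 40.278*z^5 + 22.49*z^4 - 31.2658*z^3 - 6.2582*z^2 + 0.925*z + 1.8536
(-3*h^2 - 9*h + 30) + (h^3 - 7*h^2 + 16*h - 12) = h^3 - 10*h^2 + 7*h + 18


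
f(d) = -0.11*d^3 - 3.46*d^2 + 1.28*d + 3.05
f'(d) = -0.33*d^2 - 6.92*d + 1.28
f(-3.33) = -35.52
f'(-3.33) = 20.66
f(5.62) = -118.56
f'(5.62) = -48.03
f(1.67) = -4.97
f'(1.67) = -11.20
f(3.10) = -29.51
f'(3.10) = -23.34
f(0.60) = 2.55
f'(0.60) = -2.99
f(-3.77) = -45.06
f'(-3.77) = 22.68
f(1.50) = -3.19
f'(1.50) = -9.84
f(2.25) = -12.84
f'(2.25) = -15.96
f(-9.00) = -208.54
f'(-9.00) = 36.83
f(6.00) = -137.59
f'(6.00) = -52.12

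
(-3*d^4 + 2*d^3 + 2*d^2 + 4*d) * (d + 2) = -3*d^5 - 4*d^4 + 6*d^3 + 8*d^2 + 8*d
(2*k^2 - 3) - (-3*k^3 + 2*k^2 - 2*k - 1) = 3*k^3 + 2*k - 2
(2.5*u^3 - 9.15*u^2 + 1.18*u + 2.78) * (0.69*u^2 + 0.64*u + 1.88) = 1.725*u^5 - 4.7135*u^4 - 0.341800000000002*u^3 - 14.5286*u^2 + 3.9976*u + 5.2264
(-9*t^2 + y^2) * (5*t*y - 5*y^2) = -45*t^3*y + 45*t^2*y^2 + 5*t*y^3 - 5*y^4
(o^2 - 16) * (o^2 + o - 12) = o^4 + o^3 - 28*o^2 - 16*o + 192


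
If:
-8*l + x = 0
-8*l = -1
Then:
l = 1/8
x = 1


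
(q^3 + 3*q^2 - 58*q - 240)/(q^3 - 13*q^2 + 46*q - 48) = (q^2 + 11*q + 30)/(q^2 - 5*q + 6)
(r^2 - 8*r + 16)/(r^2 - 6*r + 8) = (r - 4)/(r - 2)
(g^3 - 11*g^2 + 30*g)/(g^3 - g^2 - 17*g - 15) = g*(g - 6)/(g^2 + 4*g + 3)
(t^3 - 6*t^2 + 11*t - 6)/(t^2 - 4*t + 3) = t - 2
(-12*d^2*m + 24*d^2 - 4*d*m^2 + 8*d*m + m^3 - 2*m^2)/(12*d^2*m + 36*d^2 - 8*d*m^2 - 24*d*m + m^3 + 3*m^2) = (-2*d*m + 4*d - m^2 + 2*m)/(2*d*m + 6*d - m^2 - 3*m)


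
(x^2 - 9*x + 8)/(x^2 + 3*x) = (x^2 - 9*x + 8)/(x*(x + 3))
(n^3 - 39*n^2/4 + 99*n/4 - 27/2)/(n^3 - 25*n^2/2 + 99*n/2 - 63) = (4*n - 3)/(2*(2*n - 7))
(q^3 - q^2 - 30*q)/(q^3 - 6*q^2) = (q + 5)/q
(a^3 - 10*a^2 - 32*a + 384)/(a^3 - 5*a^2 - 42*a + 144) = (a - 8)/(a - 3)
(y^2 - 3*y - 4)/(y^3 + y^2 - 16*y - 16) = 1/(y + 4)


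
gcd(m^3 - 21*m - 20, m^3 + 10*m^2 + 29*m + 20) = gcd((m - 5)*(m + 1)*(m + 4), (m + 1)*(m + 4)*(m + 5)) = m^2 + 5*m + 4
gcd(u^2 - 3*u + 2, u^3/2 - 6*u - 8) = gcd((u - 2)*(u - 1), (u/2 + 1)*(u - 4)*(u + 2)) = 1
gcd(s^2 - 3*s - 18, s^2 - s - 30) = s - 6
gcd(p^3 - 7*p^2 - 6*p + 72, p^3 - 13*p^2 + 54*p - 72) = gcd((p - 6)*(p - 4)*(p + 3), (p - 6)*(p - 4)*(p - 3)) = p^2 - 10*p + 24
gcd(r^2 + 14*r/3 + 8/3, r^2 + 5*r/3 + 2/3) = r + 2/3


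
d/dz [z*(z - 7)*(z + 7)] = 3*z^2 - 49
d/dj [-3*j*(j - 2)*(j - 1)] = -9*j^2 + 18*j - 6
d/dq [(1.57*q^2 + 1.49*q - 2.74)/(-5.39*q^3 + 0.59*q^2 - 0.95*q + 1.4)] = (8.4623*q^4 + 16.0622*q^3 - 46.6764*q^2 + 7.6292*q - 0.517)/(29.0521*q^6 - 6.3602*q^5 + 10.5891*q^4 - 16.213*q^3 + 2.5545*q^2 - 2.66*q + 1.96)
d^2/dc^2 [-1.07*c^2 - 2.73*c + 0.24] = -2.14000000000000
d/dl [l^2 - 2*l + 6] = 2*l - 2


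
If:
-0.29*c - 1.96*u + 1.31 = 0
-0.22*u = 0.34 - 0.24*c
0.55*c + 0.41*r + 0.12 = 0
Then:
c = 1.79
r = -2.69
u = 0.40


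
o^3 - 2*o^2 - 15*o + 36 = (o - 3)^2*(o + 4)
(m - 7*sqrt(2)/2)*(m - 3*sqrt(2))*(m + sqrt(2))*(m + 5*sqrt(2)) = m^4 - sqrt(2)*m^3/2 - 47*m^2 + 61*sqrt(2)*m + 210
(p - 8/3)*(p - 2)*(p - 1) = p^3 - 17*p^2/3 + 10*p - 16/3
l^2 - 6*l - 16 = (l - 8)*(l + 2)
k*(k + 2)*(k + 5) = k^3 + 7*k^2 + 10*k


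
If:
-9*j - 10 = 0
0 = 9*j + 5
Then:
No Solution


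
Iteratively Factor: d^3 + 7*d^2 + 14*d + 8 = (d + 4)*(d^2 + 3*d + 2) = (d + 2)*(d + 4)*(d + 1)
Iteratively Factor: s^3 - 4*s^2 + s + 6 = (s - 2)*(s^2 - 2*s - 3) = (s - 3)*(s - 2)*(s + 1)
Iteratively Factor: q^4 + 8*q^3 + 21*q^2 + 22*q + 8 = (q + 2)*(q^3 + 6*q^2 + 9*q + 4) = (q + 1)*(q + 2)*(q^2 + 5*q + 4) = (q + 1)^2*(q + 2)*(q + 4)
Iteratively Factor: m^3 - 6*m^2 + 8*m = (m - 2)*(m^2 - 4*m) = m*(m - 2)*(m - 4)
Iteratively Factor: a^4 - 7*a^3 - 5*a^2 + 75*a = (a - 5)*(a^3 - 2*a^2 - 15*a) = (a - 5)*(a + 3)*(a^2 - 5*a) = a*(a - 5)*(a + 3)*(a - 5)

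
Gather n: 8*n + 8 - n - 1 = 7*n + 7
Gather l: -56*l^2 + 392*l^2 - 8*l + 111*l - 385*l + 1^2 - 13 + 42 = 336*l^2 - 282*l + 30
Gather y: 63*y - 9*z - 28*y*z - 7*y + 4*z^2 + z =y*(56 - 28*z) + 4*z^2 - 8*z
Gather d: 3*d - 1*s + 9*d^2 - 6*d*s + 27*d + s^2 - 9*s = 9*d^2 + d*(30 - 6*s) + s^2 - 10*s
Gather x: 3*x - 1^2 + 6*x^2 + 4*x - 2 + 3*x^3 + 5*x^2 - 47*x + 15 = 3*x^3 + 11*x^2 - 40*x + 12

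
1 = 1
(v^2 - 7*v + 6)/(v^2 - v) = (v - 6)/v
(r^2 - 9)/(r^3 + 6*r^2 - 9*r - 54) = 1/(r + 6)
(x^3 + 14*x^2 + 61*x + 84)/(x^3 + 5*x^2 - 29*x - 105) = (x + 4)/(x - 5)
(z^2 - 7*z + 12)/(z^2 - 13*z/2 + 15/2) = 2*(z^2 - 7*z + 12)/(2*z^2 - 13*z + 15)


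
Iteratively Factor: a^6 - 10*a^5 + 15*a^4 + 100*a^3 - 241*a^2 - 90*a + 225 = (a - 3)*(a^5 - 7*a^4 - 6*a^3 + 82*a^2 + 5*a - 75) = (a - 5)*(a - 3)*(a^4 - 2*a^3 - 16*a^2 + 2*a + 15) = (a - 5)*(a - 3)*(a + 1)*(a^3 - 3*a^2 - 13*a + 15) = (a - 5)*(a - 3)*(a + 1)*(a + 3)*(a^2 - 6*a + 5) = (a - 5)^2*(a - 3)*(a + 1)*(a + 3)*(a - 1)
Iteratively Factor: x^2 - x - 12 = (x + 3)*(x - 4)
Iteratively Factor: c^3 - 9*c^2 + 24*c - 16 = (c - 1)*(c^2 - 8*c + 16) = (c - 4)*(c - 1)*(c - 4)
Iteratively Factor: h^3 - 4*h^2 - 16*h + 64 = (h + 4)*(h^2 - 8*h + 16) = (h - 4)*(h + 4)*(h - 4)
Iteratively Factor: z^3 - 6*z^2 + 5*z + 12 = (z - 4)*(z^2 - 2*z - 3) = (z - 4)*(z + 1)*(z - 3)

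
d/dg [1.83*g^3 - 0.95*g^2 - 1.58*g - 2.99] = 5.49*g^2 - 1.9*g - 1.58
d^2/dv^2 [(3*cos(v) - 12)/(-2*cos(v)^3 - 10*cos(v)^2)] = 3*(4*cos(v) - 21*tan(v)^4 - 201/cos(v) - 424/cos(v)^2 + 270/cos(v)^3 + 621/cos(v)^4)/(2*(cos(v) + 5)^3)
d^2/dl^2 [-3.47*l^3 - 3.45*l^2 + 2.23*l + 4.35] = -20.82*l - 6.9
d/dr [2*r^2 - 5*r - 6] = 4*r - 5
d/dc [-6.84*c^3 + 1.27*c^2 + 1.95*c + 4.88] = -20.52*c^2 + 2.54*c + 1.95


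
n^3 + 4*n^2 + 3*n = n*(n + 1)*(n + 3)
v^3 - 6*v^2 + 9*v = v*(v - 3)^2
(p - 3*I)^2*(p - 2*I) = p^3 - 8*I*p^2 - 21*p + 18*I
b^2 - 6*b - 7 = (b - 7)*(b + 1)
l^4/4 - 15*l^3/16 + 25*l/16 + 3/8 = (l/4 + 1/4)*(l - 3)*(l - 2)*(l + 1/4)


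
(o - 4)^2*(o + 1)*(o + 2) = o^4 - 5*o^3 - 6*o^2 + 32*o + 32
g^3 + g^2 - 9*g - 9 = (g - 3)*(g + 1)*(g + 3)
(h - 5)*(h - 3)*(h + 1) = h^3 - 7*h^2 + 7*h + 15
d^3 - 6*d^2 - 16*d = d*(d - 8)*(d + 2)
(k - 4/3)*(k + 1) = k^2 - k/3 - 4/3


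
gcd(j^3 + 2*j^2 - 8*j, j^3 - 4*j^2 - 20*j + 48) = j^2 + 2*j - 8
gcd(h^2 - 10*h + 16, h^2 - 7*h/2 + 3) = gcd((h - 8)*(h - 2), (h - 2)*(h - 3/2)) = h - 2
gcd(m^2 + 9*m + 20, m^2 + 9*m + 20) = m^2 + 9*m + 20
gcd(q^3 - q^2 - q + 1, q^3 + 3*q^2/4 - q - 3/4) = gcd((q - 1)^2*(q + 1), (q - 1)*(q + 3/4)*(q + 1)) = q^2 - 1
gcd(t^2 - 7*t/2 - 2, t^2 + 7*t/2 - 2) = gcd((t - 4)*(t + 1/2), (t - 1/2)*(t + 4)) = 1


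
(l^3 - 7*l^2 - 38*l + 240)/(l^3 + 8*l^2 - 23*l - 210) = (l - 8)/(l + 7)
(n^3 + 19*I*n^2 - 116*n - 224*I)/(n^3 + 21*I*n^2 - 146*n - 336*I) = (n + 4*I)/(n + 6*I)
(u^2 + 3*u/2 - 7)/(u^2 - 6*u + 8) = (u + 7/2)/(u - 4)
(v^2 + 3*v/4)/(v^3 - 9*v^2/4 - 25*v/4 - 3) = v/(v^2 - 3*v - 4)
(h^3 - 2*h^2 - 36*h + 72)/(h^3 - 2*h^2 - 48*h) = (h^2 - 8*h + 12)/(h*(h - 8))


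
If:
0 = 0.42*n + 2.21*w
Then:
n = -5.26190476190476*w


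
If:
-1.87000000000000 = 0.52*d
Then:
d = -3.60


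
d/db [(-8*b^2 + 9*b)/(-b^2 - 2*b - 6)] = (25*b^2 + 96*b - 54)/(b^4 + 4*b^3 + 16*b^2 + 24*b + 36)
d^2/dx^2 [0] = 0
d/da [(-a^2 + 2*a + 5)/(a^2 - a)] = (-a^2 - 10*a + 5)/(a^2*(a^2 - 2*a + 1))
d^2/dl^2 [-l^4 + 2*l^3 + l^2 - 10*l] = -12*l^2 + 12*l + 2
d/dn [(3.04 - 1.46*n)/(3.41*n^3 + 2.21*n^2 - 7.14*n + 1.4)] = (9.9572*n^3 - 27.8726*n^2 - 13.4368*n + 19.6616)/(11.6281*n^6 + 15.0722*n^5 - 43.8107*n^4 - 22.0108*n^3 + 57.1676*n^2 - 19.992*n + 1.96)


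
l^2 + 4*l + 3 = (l + 1)*(l + 3)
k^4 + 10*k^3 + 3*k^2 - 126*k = k*(k - 3)*(k + 6)*(k + 7)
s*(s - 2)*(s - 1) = s^3 - 3*s^2 + 2*s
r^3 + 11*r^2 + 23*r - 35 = (r - 1)*(r + 5)*(r + 7)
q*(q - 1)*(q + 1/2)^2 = q^4 - 3*q^2/4 - q/4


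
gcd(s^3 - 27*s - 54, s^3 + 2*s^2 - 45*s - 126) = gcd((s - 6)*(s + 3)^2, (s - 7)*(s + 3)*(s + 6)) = s + 3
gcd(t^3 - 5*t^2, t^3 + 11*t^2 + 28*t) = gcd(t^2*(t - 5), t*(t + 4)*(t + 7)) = t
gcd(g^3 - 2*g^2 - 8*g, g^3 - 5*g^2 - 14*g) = g^2 + 2*g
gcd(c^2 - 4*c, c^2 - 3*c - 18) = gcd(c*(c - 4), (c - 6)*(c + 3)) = 1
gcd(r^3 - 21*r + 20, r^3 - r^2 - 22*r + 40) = r^2 + r - 20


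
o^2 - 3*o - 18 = (o - 6)*(o + 3)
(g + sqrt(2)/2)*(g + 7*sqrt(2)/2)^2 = g^3 + 15*sqrt(2)*g^2/2 + 63*g/2 + 49*sqrt(2)/4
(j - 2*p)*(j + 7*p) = j^2 + 5*j*p - 14*p^2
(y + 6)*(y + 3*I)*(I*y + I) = I*y^3 - 3*y^2 + 7*I*y^2 - 21*y + 6*I*y - 18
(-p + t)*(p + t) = -p^2 + t^2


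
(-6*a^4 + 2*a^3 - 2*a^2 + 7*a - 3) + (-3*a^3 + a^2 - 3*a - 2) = -6*a^4 - a^3 - a^2 + 4*a - 5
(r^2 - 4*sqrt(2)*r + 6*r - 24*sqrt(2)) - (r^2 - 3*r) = -4*sqrt(2)*r + 9*r - 24*sqrt(2)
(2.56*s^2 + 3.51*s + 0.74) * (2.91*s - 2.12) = 7.4496*s^3 + 4.7869*s^2 - 5.2878*s - 1.5688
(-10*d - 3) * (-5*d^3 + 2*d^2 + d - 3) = 50*d^4 - 5*d^3 - 16*d^2 + 27*d + 9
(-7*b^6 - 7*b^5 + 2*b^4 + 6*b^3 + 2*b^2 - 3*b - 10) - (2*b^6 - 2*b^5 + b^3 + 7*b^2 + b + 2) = -9*b^6 - 5*b^5 + 2*b^4 + 5*b^3 - 5*b^2 - 4*b - 12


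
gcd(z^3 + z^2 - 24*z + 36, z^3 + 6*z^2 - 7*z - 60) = z - 3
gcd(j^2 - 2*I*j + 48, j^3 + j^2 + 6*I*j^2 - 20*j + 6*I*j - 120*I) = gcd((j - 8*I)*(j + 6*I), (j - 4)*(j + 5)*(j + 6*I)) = j + 6*I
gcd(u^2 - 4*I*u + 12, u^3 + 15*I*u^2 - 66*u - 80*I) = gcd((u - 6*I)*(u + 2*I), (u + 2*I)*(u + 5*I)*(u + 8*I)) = u + 2*I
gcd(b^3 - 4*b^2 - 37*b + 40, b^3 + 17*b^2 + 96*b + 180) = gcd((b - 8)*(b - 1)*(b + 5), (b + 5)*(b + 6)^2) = b + 5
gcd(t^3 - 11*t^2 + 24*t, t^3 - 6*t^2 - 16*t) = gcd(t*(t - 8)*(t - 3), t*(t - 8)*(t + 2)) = t^2 - 8*t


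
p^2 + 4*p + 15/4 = (p + 3/2)*(p + 5/2)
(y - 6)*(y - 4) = y^2 - 10*y + 24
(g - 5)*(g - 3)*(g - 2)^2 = g^4 - 12*g^3 + 51*g^2 - 92*g + 60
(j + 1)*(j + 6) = j^2 + 7*j + 6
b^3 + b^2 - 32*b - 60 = (b - 6)*(b + 2)*(b + 5)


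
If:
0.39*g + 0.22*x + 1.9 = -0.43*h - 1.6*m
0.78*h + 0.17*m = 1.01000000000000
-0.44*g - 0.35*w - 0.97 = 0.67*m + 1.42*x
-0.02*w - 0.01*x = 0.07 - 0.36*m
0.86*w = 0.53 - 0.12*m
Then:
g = -8.25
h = 1.24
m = 0.27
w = 0.58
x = 1.60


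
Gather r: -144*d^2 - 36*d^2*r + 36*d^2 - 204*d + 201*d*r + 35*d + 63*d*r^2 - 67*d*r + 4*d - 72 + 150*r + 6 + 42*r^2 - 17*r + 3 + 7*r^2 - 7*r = -108*d^2 - 165*d + r^2*(63*d + 49) + r*(-36*d^2 + 134*d + 126) - 63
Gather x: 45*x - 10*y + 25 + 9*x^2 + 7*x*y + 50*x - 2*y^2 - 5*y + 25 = 9*x^2 + x*(7*y + 95) - 2*y^2 - 15*y + 50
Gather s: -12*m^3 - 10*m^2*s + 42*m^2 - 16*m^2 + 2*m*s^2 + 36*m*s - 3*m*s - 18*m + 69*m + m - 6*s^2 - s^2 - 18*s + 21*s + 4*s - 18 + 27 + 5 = -12*m^3 + 26*m^2 + 52*m + s^2*(2*m - 7) + s*(-10*m^2 + 33*m + 7) + 14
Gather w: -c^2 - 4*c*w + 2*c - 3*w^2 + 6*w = -c^2 + 2*c - 3*w^2 + w*(6 - 4*c)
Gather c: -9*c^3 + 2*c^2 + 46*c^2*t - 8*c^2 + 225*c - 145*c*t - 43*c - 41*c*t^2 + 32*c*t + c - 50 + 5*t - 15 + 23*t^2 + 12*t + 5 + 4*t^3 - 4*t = -9*c^3 + c^2*(46*t - 6) + c*(-41*t^2 - 113*t + 183) + 4*t^3 + 23*t^2 + 13*t - 60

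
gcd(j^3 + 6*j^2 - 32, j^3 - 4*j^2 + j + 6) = j - 2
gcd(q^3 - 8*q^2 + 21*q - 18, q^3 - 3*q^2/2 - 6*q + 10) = q - 2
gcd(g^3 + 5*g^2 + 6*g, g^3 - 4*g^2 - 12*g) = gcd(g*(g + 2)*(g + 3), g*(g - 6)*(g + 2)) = g^2 + 2*g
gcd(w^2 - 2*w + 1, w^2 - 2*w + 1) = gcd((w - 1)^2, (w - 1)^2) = w^2 - 2*w + 1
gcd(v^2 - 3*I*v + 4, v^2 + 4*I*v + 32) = v - 4*I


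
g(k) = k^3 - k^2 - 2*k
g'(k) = 3*k^2 - 2*k - 2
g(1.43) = -1.98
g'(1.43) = 1.27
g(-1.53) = -2.86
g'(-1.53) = 8.08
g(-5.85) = -222.72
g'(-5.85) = 112.37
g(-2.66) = -20.58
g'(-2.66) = 24.55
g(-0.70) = 0.57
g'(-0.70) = 0.87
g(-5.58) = -193.72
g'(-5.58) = 102.57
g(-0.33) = 0.52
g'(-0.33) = -1.01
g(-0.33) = 0.52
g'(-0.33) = -1.01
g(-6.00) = -240.00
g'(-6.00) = 118.00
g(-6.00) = -240.00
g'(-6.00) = 118.00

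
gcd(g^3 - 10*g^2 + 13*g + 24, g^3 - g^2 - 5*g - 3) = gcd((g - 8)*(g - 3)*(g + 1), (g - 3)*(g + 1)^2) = g^2 - 2*g - 3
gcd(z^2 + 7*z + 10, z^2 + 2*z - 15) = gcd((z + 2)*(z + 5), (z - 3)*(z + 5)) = z + 5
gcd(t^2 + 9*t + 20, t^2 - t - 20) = t + 4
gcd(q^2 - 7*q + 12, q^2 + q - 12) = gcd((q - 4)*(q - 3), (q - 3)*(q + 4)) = q - 3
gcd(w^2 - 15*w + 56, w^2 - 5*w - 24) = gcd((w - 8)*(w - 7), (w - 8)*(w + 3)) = w - 8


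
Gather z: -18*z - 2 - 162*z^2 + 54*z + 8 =-162*z^2 + 36*z + 6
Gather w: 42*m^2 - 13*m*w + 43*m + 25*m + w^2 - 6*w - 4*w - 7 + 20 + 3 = 42*m^2 + 68*m + w^2 + w*(-13*m - 10) + 16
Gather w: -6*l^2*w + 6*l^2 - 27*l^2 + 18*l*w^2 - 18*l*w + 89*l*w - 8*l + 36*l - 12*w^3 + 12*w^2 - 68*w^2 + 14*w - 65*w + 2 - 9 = -21*l^2 + 28*l - 12*w^3 + w^2*(18*l - 56) + w*(-6*l^2 + 71*l - 51) - 7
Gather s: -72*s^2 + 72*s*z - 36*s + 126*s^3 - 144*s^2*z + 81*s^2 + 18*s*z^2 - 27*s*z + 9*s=126*s^3 + s^2*(9 - 144*z) + s*(18*z^2 + 45*z - 27)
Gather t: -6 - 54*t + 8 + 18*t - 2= -36*t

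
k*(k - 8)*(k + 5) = k^3 - 3*k^2 - 40*k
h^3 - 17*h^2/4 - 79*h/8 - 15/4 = (h - 6)*(h + 1/2)*(h + 5/4)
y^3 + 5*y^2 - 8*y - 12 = (y - 2)*(y + 1)*(y + 6)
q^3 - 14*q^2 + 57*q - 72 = (q - 8)*(q - 3)^2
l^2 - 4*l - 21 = (l - 7)*(l + 3)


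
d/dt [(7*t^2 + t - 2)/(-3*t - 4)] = (-21*t^2 - 56*t - 10)/(9*t^2 + 24*t + 16)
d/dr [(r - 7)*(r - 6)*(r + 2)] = 3*r^2 - 22*r + 16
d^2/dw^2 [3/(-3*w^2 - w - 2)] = 6*(9*w^2 + 3*w - (6*w + 1)^2 + 6)/(3*w^2 + w + 2)^3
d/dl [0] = 0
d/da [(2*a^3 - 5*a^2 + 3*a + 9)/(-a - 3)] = a*(-4*a^2 - 13*a + 30)/(a^2 + 6*a + 9)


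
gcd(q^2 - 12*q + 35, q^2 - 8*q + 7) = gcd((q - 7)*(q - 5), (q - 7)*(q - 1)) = q - 7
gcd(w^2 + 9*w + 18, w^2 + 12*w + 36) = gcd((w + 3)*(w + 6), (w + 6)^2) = w + 6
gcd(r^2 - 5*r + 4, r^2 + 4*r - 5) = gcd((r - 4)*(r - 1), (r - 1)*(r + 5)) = r - 1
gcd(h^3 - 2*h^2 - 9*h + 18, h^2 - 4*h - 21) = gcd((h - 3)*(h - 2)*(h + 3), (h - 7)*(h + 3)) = h + 3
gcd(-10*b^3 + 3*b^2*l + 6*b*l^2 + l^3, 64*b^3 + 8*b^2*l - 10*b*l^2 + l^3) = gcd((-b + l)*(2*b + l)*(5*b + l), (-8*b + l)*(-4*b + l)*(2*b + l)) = 2*b + l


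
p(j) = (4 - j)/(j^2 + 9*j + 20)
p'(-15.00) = 0.02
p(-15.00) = 0.17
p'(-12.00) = 0.06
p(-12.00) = 0.29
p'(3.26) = -0.02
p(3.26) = 0.01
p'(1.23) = -0.06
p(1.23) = 0.09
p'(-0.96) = -0.31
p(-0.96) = 0.40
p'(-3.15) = -8.44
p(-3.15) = 4.55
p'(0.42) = -0.10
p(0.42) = 0.15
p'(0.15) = -0.13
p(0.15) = 0.18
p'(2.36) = -0.03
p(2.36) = 0.04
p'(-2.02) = -1.03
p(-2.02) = 1.02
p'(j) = (4 - j)*(-2*j - 9)/(j^2 + 9*j + 20)^2 - 1/(j^2 + 9*j + 20)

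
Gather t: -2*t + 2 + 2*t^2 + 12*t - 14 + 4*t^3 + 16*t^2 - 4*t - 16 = 4*t^3 + 18*t^2 + 6*t - 28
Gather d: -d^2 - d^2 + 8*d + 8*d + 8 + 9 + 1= -2*d^2 + 16*d + 18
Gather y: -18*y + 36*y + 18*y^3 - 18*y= 18*y^3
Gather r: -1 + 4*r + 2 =4*r + 1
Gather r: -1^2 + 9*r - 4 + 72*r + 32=81*r + 27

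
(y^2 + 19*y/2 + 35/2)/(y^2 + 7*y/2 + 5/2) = (y + 7)/(y + 1)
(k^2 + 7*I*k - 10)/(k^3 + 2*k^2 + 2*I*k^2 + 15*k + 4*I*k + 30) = (k + 2*I)/(k^2 + k*(2 - 3*I) - 6*I)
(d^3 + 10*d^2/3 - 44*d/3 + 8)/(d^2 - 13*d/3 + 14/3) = (3*d^2 + 16*d - 12)/(3*d - 7)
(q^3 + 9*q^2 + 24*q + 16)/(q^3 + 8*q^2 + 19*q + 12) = (q + 4)/(q + 3)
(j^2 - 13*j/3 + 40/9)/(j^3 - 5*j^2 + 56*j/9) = (3*j - 5)/(j*(3*j - 7))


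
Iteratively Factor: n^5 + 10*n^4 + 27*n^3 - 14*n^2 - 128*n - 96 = (n + 1)*(n^4 + 9*n^3 + 18*n^2 - 32*n - 96) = (n + 1)*(n + 4)*(n^3 + 5*n^2 - 2*n - 24) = (n - 2)*(n + 1)*(n + 4)*(n^2 + 7*n + 12) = (n - 2)*(n + 1)*(n + 4)^2*(n + 3)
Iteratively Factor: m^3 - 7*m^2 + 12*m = (m)*(m^2 - 7*m + 12) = m*(m - 4)*(m - 3)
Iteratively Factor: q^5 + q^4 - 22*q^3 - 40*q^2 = (q + 4)*(q^4 - 3*q^3 - 10*q^2) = (q - 5)*(q + 4)*(q^3 + 2*q^2) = q*(q - 5)*(q + 4)*(q^2 + 2*q) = q^2*(q - 5)*(q + 4)*(q + 2)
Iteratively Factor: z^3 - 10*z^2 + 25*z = (z - 5)*(z^2 - 5*z) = (z - 5)^2*(z)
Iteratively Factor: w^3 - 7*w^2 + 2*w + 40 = (w - 4)*(w^2 - 3*w - 10) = (w - 4)*(w + 2)*(w - 5)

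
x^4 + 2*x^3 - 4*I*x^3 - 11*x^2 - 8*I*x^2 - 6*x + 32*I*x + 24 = (x - 2)*(x + 4)*(x - 3*I)*(x - I)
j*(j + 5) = j^2 + 5*j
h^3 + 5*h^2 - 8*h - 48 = (h - 3)*(h + 4)^2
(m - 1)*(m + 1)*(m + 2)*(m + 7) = m^4 + 9*m^3 + 13*m^2 - 9*m - 14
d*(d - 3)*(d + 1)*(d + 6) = d^4 + 4*d^3 - 15*d^2 - 18*d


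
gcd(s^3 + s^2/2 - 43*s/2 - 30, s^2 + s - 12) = s + 4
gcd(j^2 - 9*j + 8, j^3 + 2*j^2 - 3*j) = j - 1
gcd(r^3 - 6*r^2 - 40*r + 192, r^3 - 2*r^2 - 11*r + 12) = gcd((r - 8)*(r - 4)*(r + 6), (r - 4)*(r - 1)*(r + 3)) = r - 4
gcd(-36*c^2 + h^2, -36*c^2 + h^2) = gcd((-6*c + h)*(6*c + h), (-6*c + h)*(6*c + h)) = 36*c^2 - h^2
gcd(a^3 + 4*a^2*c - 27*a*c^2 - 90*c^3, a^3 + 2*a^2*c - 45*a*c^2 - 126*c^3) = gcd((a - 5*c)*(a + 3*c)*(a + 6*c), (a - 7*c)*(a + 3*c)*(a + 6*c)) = a^2 + 9*a*c + 18*c^2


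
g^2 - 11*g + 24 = (g - 8)*(g - 3)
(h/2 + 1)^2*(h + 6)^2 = h^4/4 + 4*h^3 + 22*h^2 + 48*h + 36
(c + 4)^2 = c^2 + 8*c + 16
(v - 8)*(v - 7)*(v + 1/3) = v^3 - 44*v^2/3 + 51*v + 56/3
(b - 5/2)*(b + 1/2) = b^2 - 2*b - 5/4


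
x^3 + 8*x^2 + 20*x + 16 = (x + 2)^2*(x + 4)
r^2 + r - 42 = (r - 6)*(r + 7)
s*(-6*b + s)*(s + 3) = -6*b*s^2 - 18*b*s + s^3 + 3*s^2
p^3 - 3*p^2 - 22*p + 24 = (p - 6)*(p - 1)*(p + 4)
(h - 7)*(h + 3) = h^2 - 4*h - 21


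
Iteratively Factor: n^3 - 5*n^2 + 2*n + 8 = (n + 1)*(n^2 - 6*n + 8) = (n - 4)*(n + 1)*(n - 2)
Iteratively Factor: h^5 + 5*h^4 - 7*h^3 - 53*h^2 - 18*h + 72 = (h - 3)*(h^4 + 8*h^3 + 17*h^2 - 2*h - 24) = (h - 3)*(h + 4)*(h^3 + 4*h^2 + h - 6) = (h - 3)*(h + 3)*(h + 4)*(h^2 + h - 2) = (h - 3)*(h - 1)*(h + 3)*(h + 4)*(h + 2)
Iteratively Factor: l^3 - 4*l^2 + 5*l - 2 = (l - 1)*(l^2 - 3*l + 2) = (l - 2)*(l - 1)*(l - 1)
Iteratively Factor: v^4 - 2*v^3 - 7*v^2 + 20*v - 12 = (v - 1)*(v^3 - v^2 - 8*v + 12) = (v - 1)*(v + 3)*(v^2 - 4*v + 4) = (v - 2)*(v - 1)*(v + 3)*(v - 2)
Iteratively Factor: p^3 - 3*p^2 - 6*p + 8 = (p - 1)*(p^2 - 2*p - 8) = (p - 1)*(p + 2)*(p - 4)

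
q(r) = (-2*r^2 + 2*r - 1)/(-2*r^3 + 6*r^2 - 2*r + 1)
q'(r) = (2 - 4*r)/(-2*r^3 + 6*r^2 - 2*r + 1) + (-2*r^2 + 2*r - 1)*(6*r^2 - 12*r + 2)/(-2*r^3 + 6*r^2 - 2*r + 1)^2 = 2*r*(-2*r^3 + 4*r^2 - 7*r + 4)/(4*r^6 - 24*r^5 + 44*r^4 - 28*r^3 + 16*r^2 - 4*r + 1)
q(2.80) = 7.57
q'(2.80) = -73.53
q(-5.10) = -0.15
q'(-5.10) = -0.02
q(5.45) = 0.32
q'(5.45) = -0.11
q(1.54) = -0.55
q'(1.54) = -0.60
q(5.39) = 0.33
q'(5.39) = -0.11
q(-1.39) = -0.37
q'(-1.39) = -0.17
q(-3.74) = -0.19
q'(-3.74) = -0.04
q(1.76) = -0.71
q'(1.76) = -0.90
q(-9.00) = -0.09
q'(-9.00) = -0.00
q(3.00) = 2.60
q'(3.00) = -8.40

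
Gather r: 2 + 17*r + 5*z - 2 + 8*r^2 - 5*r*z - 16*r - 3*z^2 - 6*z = 8*r^2 + r*(1 - 5*z) - 3*z^2 - z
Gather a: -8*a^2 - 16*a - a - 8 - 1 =-8*a^2 - 17*a - 9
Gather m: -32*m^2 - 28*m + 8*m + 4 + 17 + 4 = -32*m^2 - 20*m + 25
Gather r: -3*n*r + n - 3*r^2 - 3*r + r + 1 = n - 3*r^2 + r*(-3*n - 2) + 1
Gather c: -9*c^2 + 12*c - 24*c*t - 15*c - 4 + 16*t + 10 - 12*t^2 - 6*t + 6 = -9*c^2 + c*(-24*t - 3) - 12*t^2 + 10*t + 12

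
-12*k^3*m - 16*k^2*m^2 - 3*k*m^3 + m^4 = m*(-6*k + m)*(k + m)*(2*k + m)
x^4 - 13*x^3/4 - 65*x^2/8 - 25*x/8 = x*(x - 5)*(x + 1/2)*(x + 5/4)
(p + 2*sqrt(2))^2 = p^2 + 4*sqrt(2)*p + 8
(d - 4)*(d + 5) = d^2 + d - 20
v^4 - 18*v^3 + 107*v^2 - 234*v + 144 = (v - 8)*(v - 6)*(v - 3)*(v - 1)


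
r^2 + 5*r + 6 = (r + 2)*(r + 3)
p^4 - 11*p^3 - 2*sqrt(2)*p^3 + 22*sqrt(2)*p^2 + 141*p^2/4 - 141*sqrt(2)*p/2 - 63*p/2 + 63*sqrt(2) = (p - 6)*(p - 7/2)*(p - 3/2)*(p - 2*sqrt(2))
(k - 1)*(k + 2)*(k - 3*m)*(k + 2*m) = k^4 - k^3*m + k^3 - 6*k^2*m^2 - k^2*m - 2*k^2 - 6*k*m^2 + 2*k*m + 12*m^2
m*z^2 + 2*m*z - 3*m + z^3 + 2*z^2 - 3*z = (m + z)*(z - 1)*(z + 3)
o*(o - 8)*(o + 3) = o^3 - 5*o^2 - 24*o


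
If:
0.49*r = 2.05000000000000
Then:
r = 4.18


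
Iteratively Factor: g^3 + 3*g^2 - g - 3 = (g + 3)*(g^2 - 1) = (g + 1)*(g + 3)*(g - 1)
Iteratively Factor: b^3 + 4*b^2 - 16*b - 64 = (b + 4)*(b^2 - 16) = (b - 4)*(b + 4)*(b + 4)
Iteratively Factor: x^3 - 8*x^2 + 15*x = (x - 5)*(x^2 - 3*x) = (x - 5)*(x - 3)*(x)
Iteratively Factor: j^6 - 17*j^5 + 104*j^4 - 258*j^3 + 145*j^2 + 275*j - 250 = (j - 5)*(j^5 - 12*j^4 + 44*j^3 - 38*j^2 - 45*j + 50) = (j - 5)*(j - 1)*(j^4 - 11*j^3 + 33*j^2 - 5*j - 50) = (j - 5)*(j - 1)*(j + 1)*(j^3 - 12*j^2 + 45*j - 50) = (j - 5)^2*(j - 1)*(j + 1)*(j^2 - 7*j + 10) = (j - 5)^3*(j - 1)*(j + 1)*(j - 2)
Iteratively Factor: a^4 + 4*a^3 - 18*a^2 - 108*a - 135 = (a + 3)*(a^3 + a^2 - 21*a - 45) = (a - 5)*(a + 3)*(a^2 + 6*a + 9) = (a - 5)*(a + 3)^2*(a + 3)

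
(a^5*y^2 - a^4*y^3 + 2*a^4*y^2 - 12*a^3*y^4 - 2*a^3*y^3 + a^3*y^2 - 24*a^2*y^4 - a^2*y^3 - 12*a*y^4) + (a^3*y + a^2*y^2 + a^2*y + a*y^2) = a^5*y^2 - a^4*y^3 + 2*a^4*y^2 - 12*a^3*y^4 - 2*a^3*y^3 + a^3*y^2 + a^3*y - 24*a^2*y^4 - a^2*y^3 + a^2*y^2 + a^2*y - 12*a*y^4 + a*y^2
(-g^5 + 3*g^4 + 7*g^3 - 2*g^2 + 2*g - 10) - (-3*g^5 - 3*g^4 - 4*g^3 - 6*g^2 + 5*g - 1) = 2*g^5 + 6*g^4 + 11*g^3 + 4*g^2 - 3*g - 9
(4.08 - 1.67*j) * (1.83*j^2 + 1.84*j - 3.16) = -3.0561*j^3 + 4.3936*j^2 + 12.7844*j - 12.8928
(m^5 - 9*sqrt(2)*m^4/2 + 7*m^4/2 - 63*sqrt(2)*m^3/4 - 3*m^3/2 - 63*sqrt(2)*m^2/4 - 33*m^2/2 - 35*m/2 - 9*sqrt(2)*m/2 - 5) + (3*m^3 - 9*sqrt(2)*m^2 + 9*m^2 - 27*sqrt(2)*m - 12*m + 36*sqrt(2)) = m^5 - 9*sqrt(2)*m^4/2 + 7*m^4/2 - 63*sqrt(2)*m^3/4 + 3*m^3/2 - 99*sqrt(2)*m^2/4 - 15*m^2/2 - 63*sqrt(2)*m/2 - 59*m/2 - 5 + 36*sqrt(2)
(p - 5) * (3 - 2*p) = -2*p^2 + 13*p - 15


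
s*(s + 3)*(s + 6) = s^3 + 9*s^2 + 18*s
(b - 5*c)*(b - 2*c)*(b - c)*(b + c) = b^4 - 7*b^3*c + 9*b^2*c^2 + 7*b*c^3 - 10*c^4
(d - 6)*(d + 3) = d^2 - 3*d - 18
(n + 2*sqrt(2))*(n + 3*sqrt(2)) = n^2 + 5*sqrt(2)*n + 12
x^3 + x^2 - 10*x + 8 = (x - 2)*(x - 1)*(x + 4)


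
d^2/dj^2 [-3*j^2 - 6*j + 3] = -6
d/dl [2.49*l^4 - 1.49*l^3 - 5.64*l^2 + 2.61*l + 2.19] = 9.96*l^3 - 4.47*l^2 - 11.28*l + 2.61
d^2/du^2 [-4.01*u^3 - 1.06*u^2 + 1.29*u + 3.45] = -24.06*u - 2.12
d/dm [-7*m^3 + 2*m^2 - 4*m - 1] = -21*m^2 + 4*m - 4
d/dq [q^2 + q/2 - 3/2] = 2*q + 1/2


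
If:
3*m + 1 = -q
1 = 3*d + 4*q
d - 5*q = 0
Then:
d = 5/19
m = -20/57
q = 1/19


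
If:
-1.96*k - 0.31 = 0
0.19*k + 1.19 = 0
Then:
No Solution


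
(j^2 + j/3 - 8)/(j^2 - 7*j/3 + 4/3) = (3*j^2 + j - 24)/(3*j^2 - 7*j + 4)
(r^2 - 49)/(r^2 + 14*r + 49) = (r - 7)/(r + 7)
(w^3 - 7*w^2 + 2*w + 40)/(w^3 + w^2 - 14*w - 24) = (w - 5)/(w + 3)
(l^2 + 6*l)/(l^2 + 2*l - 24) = l/(l - 4)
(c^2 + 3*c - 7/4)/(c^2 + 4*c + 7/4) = (2*c - 1)/(2*c + 1)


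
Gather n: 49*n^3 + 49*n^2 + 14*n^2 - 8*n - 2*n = 49*n^3 + 63*n^2 - 10*n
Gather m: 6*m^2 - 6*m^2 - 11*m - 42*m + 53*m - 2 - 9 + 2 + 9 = 0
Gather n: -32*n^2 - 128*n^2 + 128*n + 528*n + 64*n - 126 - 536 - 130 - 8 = -160*n^2 + 720*n - 800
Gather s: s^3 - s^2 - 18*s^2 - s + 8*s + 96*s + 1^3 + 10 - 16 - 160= s^3 - 19*s^2 + 103*s - 165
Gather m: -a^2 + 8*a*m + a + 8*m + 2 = -a^2 + a + m*(8*a + 8) + 2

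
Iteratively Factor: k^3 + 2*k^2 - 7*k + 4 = (k - 1)*(k^2 + 3*k - 4) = (k - 1)^2*(k + 4)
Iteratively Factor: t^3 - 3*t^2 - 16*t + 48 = (t - 3)*(t^2 - 16) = (t - 3)*(t + 4)*(t - 4)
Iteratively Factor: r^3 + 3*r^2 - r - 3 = (r - 1)*(r^2 + 4*r + 3) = (r - 1)*(r + 1)*(r + 3)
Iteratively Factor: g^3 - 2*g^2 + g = (g)*(g^2 - 2*g + 1) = g*(g - 1)*(g - 1)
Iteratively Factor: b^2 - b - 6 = (b + 2)*(b - 3)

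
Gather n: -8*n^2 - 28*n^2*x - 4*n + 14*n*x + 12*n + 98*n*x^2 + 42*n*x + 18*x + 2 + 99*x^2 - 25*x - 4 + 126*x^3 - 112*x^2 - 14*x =n^2*(-28*x - 8) + n*(98*x^2 + 56*x + 8) + 126*x^3 - 13*x^2 - 21*x - 2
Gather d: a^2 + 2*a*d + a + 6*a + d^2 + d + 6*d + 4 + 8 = a^2 + 7*a + d^2 + d*(2*a + 7) + 12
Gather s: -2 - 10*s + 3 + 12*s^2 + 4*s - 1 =12*s^2 - 6*s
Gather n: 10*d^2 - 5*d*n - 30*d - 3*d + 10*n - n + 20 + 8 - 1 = 10*d^2 - 33*d + n*(9 - 5*d) + 27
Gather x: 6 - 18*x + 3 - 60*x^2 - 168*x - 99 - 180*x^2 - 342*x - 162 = -240*x^2 - 528*x - 252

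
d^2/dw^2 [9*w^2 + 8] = 18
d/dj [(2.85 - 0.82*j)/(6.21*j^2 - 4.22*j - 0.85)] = (5.0922*j^2 - 35.397*j + 12.724)/(38.5641*j^4 - 52.4124*j^3 + 7.2514*j^2 + 7.174*j + 0.7225)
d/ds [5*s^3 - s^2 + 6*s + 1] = 15*s^2 - 2*s + 6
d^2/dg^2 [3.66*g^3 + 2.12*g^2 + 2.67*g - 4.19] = 21.96*g + 4.24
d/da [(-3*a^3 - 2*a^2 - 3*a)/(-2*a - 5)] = (12*a^3 + 49*a^2 + 20*a + 15)/(4*a^2 + 20*a + 25)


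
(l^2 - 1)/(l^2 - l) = (l + 1)/l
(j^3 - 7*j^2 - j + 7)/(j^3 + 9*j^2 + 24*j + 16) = (j^2 - 8*j + 7)/(j^2 + 8*j + 16)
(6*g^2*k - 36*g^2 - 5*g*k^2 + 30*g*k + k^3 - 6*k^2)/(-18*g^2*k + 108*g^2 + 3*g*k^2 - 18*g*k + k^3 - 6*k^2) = (-2*g + k)/(6*g + k)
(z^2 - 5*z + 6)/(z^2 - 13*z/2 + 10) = 2*(z^2 - 5*z + 6)/(2*z^2 - 13*z + 20)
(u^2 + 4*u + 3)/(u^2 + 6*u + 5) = (u + 3)/(u + 5)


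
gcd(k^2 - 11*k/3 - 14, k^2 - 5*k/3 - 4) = 1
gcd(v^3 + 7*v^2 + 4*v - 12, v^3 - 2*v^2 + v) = v - 1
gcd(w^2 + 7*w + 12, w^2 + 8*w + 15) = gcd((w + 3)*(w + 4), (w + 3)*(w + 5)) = w + 3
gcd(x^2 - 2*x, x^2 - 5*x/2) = x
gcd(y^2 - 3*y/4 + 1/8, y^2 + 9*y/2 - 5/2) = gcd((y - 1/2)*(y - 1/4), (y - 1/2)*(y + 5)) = y - 1/2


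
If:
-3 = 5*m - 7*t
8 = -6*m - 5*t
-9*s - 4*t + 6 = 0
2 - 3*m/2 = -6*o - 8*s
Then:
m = -71/67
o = -12169/7236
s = 490/603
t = -22/67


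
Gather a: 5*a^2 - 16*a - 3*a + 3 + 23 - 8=5*a^2 - 19*a + 18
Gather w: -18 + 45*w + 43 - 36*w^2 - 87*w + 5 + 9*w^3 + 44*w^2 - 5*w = 9*w^3 + 8*w^2 - 47*w + 30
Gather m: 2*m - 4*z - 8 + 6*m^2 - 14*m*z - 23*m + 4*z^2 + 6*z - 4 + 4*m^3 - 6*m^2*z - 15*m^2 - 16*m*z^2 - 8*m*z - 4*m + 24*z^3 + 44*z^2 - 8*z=4*m^3 + m^2*(-6*z - 9) + m*(-16*z^2 - 22*z - 25) + 24*z^3 + 48*z^2 - 6*z - 12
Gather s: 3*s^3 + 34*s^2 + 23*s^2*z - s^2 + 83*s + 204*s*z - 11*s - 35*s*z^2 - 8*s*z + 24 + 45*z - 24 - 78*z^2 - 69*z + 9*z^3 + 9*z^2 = 3*s^3 + s^2*(23*z + 33) + s*(-35*z^2 + 196*z + 72) + 9*z^3 - 69*z^2 - 24*z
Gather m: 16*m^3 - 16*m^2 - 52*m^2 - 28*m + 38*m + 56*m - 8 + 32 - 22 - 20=16*m^3 - 68*m^2 + 66*m - 18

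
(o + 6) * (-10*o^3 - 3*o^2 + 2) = -10*o^4 - 63*o^3 - 18*o^2 + 2*o + 12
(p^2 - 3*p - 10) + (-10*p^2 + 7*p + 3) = -9*p^2 + 4*p - 7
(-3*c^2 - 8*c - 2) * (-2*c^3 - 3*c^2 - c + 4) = 6*c^5 + 25*c^4 + 31*c^3 + 2*c^2 - 30*c - 8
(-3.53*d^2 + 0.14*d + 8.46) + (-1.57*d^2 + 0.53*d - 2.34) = -5.1*d^2 + 0.67*d + 6.12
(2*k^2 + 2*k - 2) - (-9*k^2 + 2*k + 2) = 11*k^2 - 4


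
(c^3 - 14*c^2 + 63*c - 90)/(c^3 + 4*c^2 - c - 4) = (c^3 - 14*c^2 + 63*c - 90)/(c^3 + 4*c^2 - c - 4)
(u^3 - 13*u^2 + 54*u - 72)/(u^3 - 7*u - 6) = (u^2 - 10*u + 24)/(u^2 + 3*u + 2)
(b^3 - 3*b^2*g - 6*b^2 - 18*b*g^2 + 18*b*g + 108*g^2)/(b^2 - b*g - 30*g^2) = (b^2 + 3*b*g - 6*b - 18*g)/(b + 5*g)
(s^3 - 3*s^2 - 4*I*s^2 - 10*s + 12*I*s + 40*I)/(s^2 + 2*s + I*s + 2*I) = (s^2 - s*(5 + 4*I) + 20*I)/(s + I)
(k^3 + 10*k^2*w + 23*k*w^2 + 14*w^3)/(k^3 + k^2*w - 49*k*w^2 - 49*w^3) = (-k - 2*w)/(-k + 7*w)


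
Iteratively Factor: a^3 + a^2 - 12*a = (a + 4)*(a^2 - 3*a) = (a - 3)*(a + 4)*(a)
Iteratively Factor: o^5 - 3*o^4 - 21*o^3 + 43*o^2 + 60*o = (o + 1)*(o^4 - 4*o^3 - 17*o^2 + 60*o) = (o - 3)*(o + 1)*(o^3 - o^2 - 20*o) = (o - 5)*(o - 3)*(o + 1)*(o^2 + 4*o) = o*(o - 5)*(o - 3)*(o + 1)*(o + 4)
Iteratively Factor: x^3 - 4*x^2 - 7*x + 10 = (x - 1)*(x^2 - 3*x - 10) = (x - 1)*(x + 2)*(x - 5)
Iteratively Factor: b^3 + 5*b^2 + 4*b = (b)*(b^2 + 5*b + 4) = b*(b + 4)*(b + 1)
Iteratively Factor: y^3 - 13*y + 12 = (y - 3)*(y^2 + 3*y - 4) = (y - 3)*(y - 1)*(y + 4)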